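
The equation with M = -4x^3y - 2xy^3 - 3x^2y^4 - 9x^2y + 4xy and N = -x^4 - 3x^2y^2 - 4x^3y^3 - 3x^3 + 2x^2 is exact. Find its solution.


Check exactness: ∂M/∂y = -4x^3 - 6xy^2 - 12x^2y^3 - 9x^2 + 4x and ∂N/∂x = -4x^3 - 6xy^2 - 12x^2y^3 - 9x^2 + 4x; equal, so the equation is exact.
Integrate M with respect to x (treating y as constant): ∫M dx = -x^4y - x^2y^3 - x^3y^4 - 3x^3y + 2x^2y + h(y).
Differentiate w.r.t. y and set equal to N: all terms match, so h'(y) = 0 and h is a constant absorbed into C.
General solution: -x^4y - x^2y^3 - x^3y^4 - 3x^3y + 2x^2y = C.


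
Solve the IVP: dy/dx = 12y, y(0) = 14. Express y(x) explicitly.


General solution of y' = 12y is y = Ce^(12x).
Apply y(0) = 14: C = 14.
Particular solution: y = 14e^(12x).


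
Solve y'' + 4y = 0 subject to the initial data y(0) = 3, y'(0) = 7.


Characteristic roots of r² + 4 = 0 are ±2i, so y = C₁cos(2x) + C₂sin(2x).
Apply y(0) = 3: C₁ = 3. Differentiate and apply y'(0) = 7: 2·C₂ = 7, so C₂ = 7/2.
Particular solution: y = 3cos(2x) + (7/2)sin(2x).


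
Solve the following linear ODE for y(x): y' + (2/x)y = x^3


P(x) = 2/x ⇒ μ = x^2.
(x^2 y)' = x^5 ⇒ x^2 y = x^6/(6) + C.
Solve for y: y = (1/6)x^4 + C/x^2.


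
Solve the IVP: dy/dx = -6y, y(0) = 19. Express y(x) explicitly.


General solution of y' = -6y is y = Ce^(-6x).
Apply y(0) = 19: C = 19.
Particular solution: y = 19e^(-6x).


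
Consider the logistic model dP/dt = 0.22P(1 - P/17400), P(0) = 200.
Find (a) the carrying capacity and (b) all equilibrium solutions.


Logistic ODE dP/dt = 0.22P(1 - P/17400) has equilibria where dP/dt = 0, i.e. P = 0 or P = 17400.
The coefficient (1 - P/K) = 0 when P = K, identifying K = 17400 as the carrying capacity.
(a) K = 17400; (b) equilibria P = 0 and P = 17400.


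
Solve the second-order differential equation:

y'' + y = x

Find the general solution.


Homogeneous: r² + 1 = 0 ⇒ r = ±1i, y_h = C₁cos(x) + C₂sin(x).
Polynomial forcing; try y_p = Ax + B. Then y_p'' + 1 y_p = 1(Ax + B) = x, so B = 0 and A = 1.
General solution: y = C₁cos(x) + C₂sin(x) + x.


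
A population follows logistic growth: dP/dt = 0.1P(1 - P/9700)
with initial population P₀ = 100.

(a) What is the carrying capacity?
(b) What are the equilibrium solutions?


Logistic ODE dP/dt = 0.1P(1 - P/9700) has equilibria where dP/dt = 0, i.e. P = 0 or P = 9700.
The coefficient (1 - P/K) = 0 when P = K, identifying K = 9700 as the carrying capacity.
(a) K = 9700; (b) equilibria P = 0 and P = 9700.


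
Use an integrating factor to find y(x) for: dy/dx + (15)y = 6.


P(x) = 15, Q(x) = 6; integrating factor μ = e^(15x).
(μ y)' = 6e^(15x) ⇒ μ y = (2/5)e^(15x) + C.
Divide by μ: y = 2/5 + Ce^(-15x).


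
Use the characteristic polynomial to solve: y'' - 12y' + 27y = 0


Characteristic equation: r² - 12r + 27 = 0.
Factor: (r - 3)(r - 9) = 0 ⇒ r = 3, 9 (distinct real).
General solution: y = C₁e^(3x) + C₂e^(9x).


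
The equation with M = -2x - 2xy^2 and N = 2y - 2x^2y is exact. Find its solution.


Check exactness: ∂M/∂y = -4xy and ∂N/∂x = -4xy; equal, so the equation is exact.
Integrate M with respect to x (treating y as constant): ∫M dx = -x^2 - x^2y^2 + h(y).
Differentiate w.r.t. y and set equal to N: the x-dependent terms already match, leaving h'(y) = 2y. Integrate: h(y) = y^2.
So F(x,y) = y^2 - x^2 - x^2y^2.
General solution: y^2 - x^2 - x^2y^2 = C.


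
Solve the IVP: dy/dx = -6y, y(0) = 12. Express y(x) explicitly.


General solution of y' = -6y is y = Ce^(-6x).
Apply y(0) = 12: C = 12.
Particular solution: y = 12e^(-6x).


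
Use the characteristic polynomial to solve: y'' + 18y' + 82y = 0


Characteristic equation: r² + 18r + 82 = 0.
Discriminant is negative; roots r = -9 ± 1i (complex conjugate pair).
General solution uses e^(α x)(C₁ cos(β x) + C₂ sin(β x)): y = e^(-9x)(C₁cos(x) + C₂sin(x)).


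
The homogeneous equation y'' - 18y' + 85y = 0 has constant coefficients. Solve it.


Characteristic equation: r² - 18r + 85 = 0.
Discriminant is negative; roots r = 9 ± 2i (complex conjugate pair).
General solution uses e^(α x)(C₁ cos(β x) + C₂ sin(β x)): y = e^(9x)(C₁cos(2x) + C₂sin(2x)).


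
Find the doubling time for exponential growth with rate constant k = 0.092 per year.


Exponential growth: P(t) = P₀ e^(0.092t). Set P(t)/P₀ = 2: e^(0.092t) = 2.
Solve: t = ln(2)/0.092 ≈ 7.53 years.


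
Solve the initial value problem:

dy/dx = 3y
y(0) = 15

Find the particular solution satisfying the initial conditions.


General solution of y' = 3y is y = Ce^(3x).
Apply y(0) = 15: C = 15.
Particular solution: y = 15e^(3x).


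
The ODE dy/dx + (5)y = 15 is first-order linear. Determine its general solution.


P(x) = 5, Q(x) = 15; integrating factor μ = e^(5x).
(μ y)' = 15e^(5x) ⇒ μ y = 3e^(5x) + C.
Divide by μ: y = 3 + Ce^(-5x).


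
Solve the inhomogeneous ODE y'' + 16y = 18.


Homogeneous part: r² + 16 = 0 ⇒ r = ±4i, so y_h = C₁cos(4x) + C₂sin(4x).
Try constant y_p = A; plug in: 16A = 18 ⇒ A = 9/8.
General solution: y = C₁cos(4x) + C₂sin(4x) + 9/8.


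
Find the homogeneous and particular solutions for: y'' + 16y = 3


Homogeneous part: r² + 16 = 0 ⇒ r = ±4i, so y_h = C₁cos(4x) + C₂sin(4x).
Try constant y_p = A; plug in: 16A = 3 ⇒ A = 3/16.
General solution: y = C₁cos(4x) + C₂sin(4x) + 3/16.


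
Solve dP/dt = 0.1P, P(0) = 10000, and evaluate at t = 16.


The ODE dP/dt = 0.1P has solution P(t) = P(0)e^(0.1t).
Substitute P(0) = 10000 and t = 16: P(16) = 10000 e^(1.60) ≈ 49530.


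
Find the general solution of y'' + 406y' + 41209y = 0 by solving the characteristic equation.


Characteristic equation: r² + 406r + 41209 = 0, i.e. (r + 203)² = 0.
Repeated root r = -203; include an x factor for the second linearly independent solution.
General solution: y = (C₁ + C₂x)e^(-203x).


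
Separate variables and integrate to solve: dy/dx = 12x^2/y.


Separate variables: y dy = 12x^2 dx.
Integrate both sides: y²/2 = 4x^3 + C₀.
Multiply by 2: y² = 8x^3 + C.


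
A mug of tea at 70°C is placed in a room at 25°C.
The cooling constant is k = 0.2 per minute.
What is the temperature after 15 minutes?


Newton's law: dT/dt = -k(T - T_a) has solution T(t) = T_a + (T₀ - T_a)e^(-kt).
Plug in T_a = 25, T₀ = 70, k = 0.2, t = 15: T(15) = 25 + (45)e^(-3.00) ≈ 27.2°C.


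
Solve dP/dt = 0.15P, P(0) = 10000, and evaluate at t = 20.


The ODE dP/dt = 0.15P has solution P(t) = P(0)e^(0.15t).
Substitute P(0) = 10000 and t = 20: P(20) = 10000 e^(3.00) ≈ 200855.


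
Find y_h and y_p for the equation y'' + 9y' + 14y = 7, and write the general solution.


Characteristic roots of r² + 9r + 14 = 0 are -7, -2.
y_h = C₁e^(-7x) + C₂e^(-2x).
Constant forcing; try y_p = A. Then 14A = 7 ⇒ A = 1/2.
General solution: y = C₁e^(-7x) + C₂e^(-2x) + 1/2.


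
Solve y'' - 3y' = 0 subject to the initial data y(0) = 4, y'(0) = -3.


Characteristic roots of r² - 3r = 0 are 3, 0.
General solution y = c₁ e^(3x) + c₂.
Apply y(0) = 4: c₁ + c₂ = 4. Apply y'(0) = -3: 3 c₁ + 0 c₂ = -3.
Solve: c₁ = -1, c₂ = 5.
Particular solution: y = -e^(3x) + 5.


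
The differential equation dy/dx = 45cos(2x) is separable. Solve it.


g(y) = 1, so integrate directly: y = ∫ 45cos(2x) dx = (45/2)sin(2x) + C.


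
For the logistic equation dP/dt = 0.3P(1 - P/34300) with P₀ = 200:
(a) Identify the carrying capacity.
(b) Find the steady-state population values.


Logistic ODE dP/dt = 0.3P(1 - P/34300) has equilibria where dP/dt = 0, i.e. P = 0 or P = 34300.
The coefficient (1 - P/K) = 0 when P = K, identifying K = 34300 as the carrying capacity.
(a) K = 34300; (b) equilibria P = 0 and P = 34300.


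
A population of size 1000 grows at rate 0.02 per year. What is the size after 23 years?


The ODE dP/dt = 0.02P has solution P(t) = P(0)e^(0.02t).
Substitute P(0) = 1000 and t = 23: P(23) = 1000 e^(0.46) ≈ 1584.


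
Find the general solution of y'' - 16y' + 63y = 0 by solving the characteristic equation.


Characteristic equation: r² - 16r + 63 = 0.
Factor: (r - 7)(r - 9) = 0 ⇒ r = 7, 9 (distinct real).
General solution: y = C₁e^(7x) + C₂e^(9x).


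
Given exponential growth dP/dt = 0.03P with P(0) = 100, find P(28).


The ODE dP/dt = 0.03P has solution P(t) = P(0)e^(0.03t).
Substitute P(0) = 100 and t = 28: P(28) = 100 e^(0.84) ≈ 232.


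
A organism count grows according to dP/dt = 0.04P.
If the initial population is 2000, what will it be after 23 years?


The ODE dP/dt = 0.04P has solution P(t) = P(0)e^(0.04t).
Substitute P(0) = 2000 and t = 23: P(23) = 2000 e^(0.92) ≈ 5019.


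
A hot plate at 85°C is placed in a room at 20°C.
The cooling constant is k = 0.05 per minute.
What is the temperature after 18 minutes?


Newton's law: dT/dt = -k(T - T_a) has solution T(t) = T_a + (T₀ - T_a)e^(-kt).
Plug in T_a = 20, T₀ = 85, k = 0.05, t = 18: T(18) = 20 + (65)e^(-0.90) ≈ 46.4°C.


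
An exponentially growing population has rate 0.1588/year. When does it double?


Exponential growth: P(t) = P₀ e^(0.1588t). Set P(t)/P₀ = 2: e^(0.1588t) = 2.
Solve: t = ln(2)/0.1588 ≈ 4.36 years.


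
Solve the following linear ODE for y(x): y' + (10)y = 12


P(x) = 10, Q(x) = 12; integrating factor μ = e^(10x).
(μ y)' = 12e^(10x) ⇒ μ y = (6/5)e^(10x) + C.
Divide by μ: y = 6/5 + Ce^(-10x).


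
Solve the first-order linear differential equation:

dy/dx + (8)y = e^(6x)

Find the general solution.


P(x) = 8 ⇒ μ = e^(8x).
(μ y)' = e^(14x) ⇒ μ y = e^(14x)/14 + C.
Divide by μ: y = (1/14)e^(6x) + Ce^(-8x).


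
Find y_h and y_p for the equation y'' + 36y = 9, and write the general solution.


Homogeneous part: r² + 36 = 0 ⇒ r = ±6i, so y_h = C₁cos(6x) + C₂sin(6x).
Try constant y_p = A; plug in: 36A = 9 ⇒ A = 1/4.
General solution: y = C₁cos(6x) + C₂sin(6x) + 1/4.


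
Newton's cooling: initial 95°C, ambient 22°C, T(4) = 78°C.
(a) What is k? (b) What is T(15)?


Newton's law: T(t) = T_a + (T₀ - T_a)e^(-kt).
(a) Use T(4) = 78: (78 - 22)/(95 - 22) = e^(-k·4), so k = -ln(0.767)/4 ≈ 0.0663.
(b) Apply k to t = 15: T(15) = 22 + (73)e^(-0.994) ≈ 49.0°C.


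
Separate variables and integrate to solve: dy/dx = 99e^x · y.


Separate variables: dy/y = 99e^x dx.
Integrate: ln|y| = 99e^x + C₀.
Exponentiate: y = Ce^(99e^x).


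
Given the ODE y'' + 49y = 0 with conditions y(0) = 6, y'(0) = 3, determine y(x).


Characteristic roots of r² + 49 = 0 are ±7i, so y = C₁cos(7x) + C₂sin(7x).
Apply y(0) = 6: C₁ = 6. Differentiate and apply y'(0) = 3: 7·C₂ = 3, so C₂ = 3/7.
Particular solution: y = 6cos(7x) + (3/7)sin(7x).


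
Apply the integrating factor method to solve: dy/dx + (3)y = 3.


P(x) = 3, Q(x) = 3; integrating factor μ = e^(3x).
(μ y)' = 3e^(3x) ⇒ μ y = e^(3x) + C.
Divide by μ: y = 1 + Ce^(-3x).


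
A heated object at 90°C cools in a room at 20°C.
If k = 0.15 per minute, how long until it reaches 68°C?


From T(t) = T_a + (T₀ - T_a)e^(-kt), set T(t) = 68:
(68 - 20) / (90 - 20) = e^(-0.15t), so t = -ln(0.686)/0.15 ≈ 2.5 minutes.


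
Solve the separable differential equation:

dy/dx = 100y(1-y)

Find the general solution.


Separate: dy/[y(1-y)] = 100 dx.
Partial fractions: 1/[y(1-y)] = 1/y + 1/(1-y).
Integrate: ln|y/(1-y)| = 100x + C₀.
Solve for y: y = 1/(1 + Ce^(-100x)).


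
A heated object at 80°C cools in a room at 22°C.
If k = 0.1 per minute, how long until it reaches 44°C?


From T(t) = T_a + (T₀ - T_a)e^(-kt), set T(t) = 44:
(44 - 22) / (80 - 22) = e^(-0.1t), so t = -ln(0.379)/0.1 ≈ 9.7 minutes.


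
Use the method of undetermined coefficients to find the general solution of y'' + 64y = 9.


Homogeneous part: r² + 64 = 0 ⇒ r = ±8i, so y_h = C₁cos(8x) + C₂sin(8x).
Try constant y_p = A; plug in: 64A = 9 ⇒ A = 9/64.
General solution: y = C₁cos(8x) + C₂sin(8x) + 9/64.


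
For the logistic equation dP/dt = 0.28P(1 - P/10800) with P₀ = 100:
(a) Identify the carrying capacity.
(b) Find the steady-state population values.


Logistic ODE dP/dt = 0.28P(1 - P/10800) has equilibria where dP/dt = 0, i.e. P = 0 or P = 10800.
The coefficient (1 - P/K) = 0 when P = K, identifying K = 10800 as the carrying capacity.
(a) K = 10800; (b) equilibria P = 0 and P = 10800.


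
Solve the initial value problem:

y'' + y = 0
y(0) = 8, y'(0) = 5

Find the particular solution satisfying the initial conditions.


Characteristic roots of r² + 1 = 0 are ±1i, so y = C₁cos(x) + C₂sin(x).
Apply y(0) = 8: C₁ = 8. Differentiate and apply y'(0) = 5: 1·C₂ = 5, so C₂ = 5.
Particular solution: y = 8cos(x) + 5sin(x).


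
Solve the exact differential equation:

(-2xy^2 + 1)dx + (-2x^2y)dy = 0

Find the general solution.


Check exactness: ∂M/∂y = -4xy and ∂N/∂x = -4xy; equal, so the equation is exact.
Integrate M with respect to x (treating y as constant): ∫M dx = -x^2y^2 + x + h(y).
Differentiate w.r.t. y and set equal to N: all terms match, so h'(y) = 0 and h is a constant absorbed into C.
General solution: -x^2y^2 + x = C.


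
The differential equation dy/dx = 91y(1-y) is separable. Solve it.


Separate: dy/[y(1-y)] = 91 dx.
Partial fractions: 1/[y(1-y)] = 1/y + 1/(1-y).
Integrate: ln|y/(1-y)| = 91x + C₀.
Solve for y: y = 1/(1 + Ce^(-91x)).


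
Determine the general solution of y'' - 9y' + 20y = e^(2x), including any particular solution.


Characteristic roots of r² - 9r + 20 = 0 are 5, 4.
y_h = C₁e^(5x) + C₂e^(4x).
Forcing exponent 2 is not a characteristic root; try y_p = Ae^(2x).
Substitute: A·(4 + (-9)·2 + (20)) = A·6 = 1, so A = 1/6.
General solution: y = C₁e^(5x) + C₂e^(4x) + (1/6)e^(2x).


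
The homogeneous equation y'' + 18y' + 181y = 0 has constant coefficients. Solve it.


Characteristic equation: r² + 18r + 181 = 0.
Discriminant is negative; roots r = -9 ± 10i (complex conjugate pair).
General solution uses e^(α x)(C₁ cos(β x) + C₂ sin(β x)): y = e^(-9x)(C₁cos(10x) + C₂sin(10x)).


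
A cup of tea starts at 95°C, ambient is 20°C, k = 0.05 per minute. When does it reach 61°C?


From T(t) = T_a + (T₀ - T_a)e^(-kt), set T(t) = 61:
(61 - 20) / (95 - 20) = e^(-0.05t), so t = -ln(0.547)/0.05 ≈ 12.1 minutes.


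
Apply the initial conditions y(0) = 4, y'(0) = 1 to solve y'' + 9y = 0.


Characteristic roots of r² + 9 = 0 are ±3i, so y = C₁cos(3x) + C₂sin(3x).
Apply y(0) = 4: C₁ = 4. Differentiate and apply y'(0) = 1: 3·C₂ = 1, so C₂ = 1/3.
Particular solution: y = 4cos(3x) + (1/3)sin(3x).


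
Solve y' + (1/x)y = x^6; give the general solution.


P(x) = 1/x ⇒ μ = x^1.
(x^1 y)' = x^7 ⇒ x^1 y = x^8/(8) + C.
Solve for y: y = (1/8)x^7 + C/x^1.


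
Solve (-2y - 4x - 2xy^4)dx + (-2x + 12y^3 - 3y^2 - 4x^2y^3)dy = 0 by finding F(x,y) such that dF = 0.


Check exactness: ∂M/∂y = -2 - 8xy^3 and ∂N/∂x = -2 - 8xy^3; equal, so the equation is exact.
Integrate M with respect to x (treating y as constant): ∫M dx = -2xy - 2x^2 - x^2y^4 + h(y).
Differentiate w.r.t. y and set equal to N: the x-dependent terms already match, leaving h'(y) = 12y^3 - 3y^2. Integrate: h(y) = 3y^4 - y^3.
So F(x,y) = -2xy - 2x^2 + 3y^4 - y^3 - x^2y^4.
General solution: -2xy - 2x^2 + 3y^4 - y^3 - x^2y^4 = C.


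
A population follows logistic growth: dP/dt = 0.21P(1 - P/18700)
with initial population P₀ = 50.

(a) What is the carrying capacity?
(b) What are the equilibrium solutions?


Logistic ODE dP/dt = 0.21P(1 - P/18700) has equilibria where dP/dt = 0, i.e. P = 0 or P = 18700.
The coefficient (1 - P/K) = 0 when P = K, identifying K = 18700 as the carrying capacity.
(a) K = 18700; (b) equilibria P = 0 and P = 18700.


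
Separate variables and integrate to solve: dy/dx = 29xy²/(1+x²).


Separate: dy/y² = 29x/(1+x²) dx.
Integrate LHS: ∫ dy/y² = -1/y.
Integrate RHS via u = 1+x²: (29/2)ln(1+x²) + C.
Result: -1/y = (29/2)ln(1+x²) + C.


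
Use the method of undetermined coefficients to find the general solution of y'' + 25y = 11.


Homogeneous part: r² + 25 = 0 ⇒ r = ±5i, so y_h = C₁cos(5x) + C₂sin(5x).
Try constant y_p = A; plug in: 25A = 11 ⇒ A = 11/25.
General solution: y = C₁cos(5x) + C₂sin(5x) + 11/25.


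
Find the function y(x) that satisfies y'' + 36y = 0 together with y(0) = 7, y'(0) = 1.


Characteristic roots of r² + 36 = 0 are ±6i, so y = C₁cos(6x) + C₂sin(6x).
Apply y(0) = 7: C₁ = 7. Differentiate and apply y'(0) = 1: 6·C₂ = 1, so C₂ = 1/6.
Particular solution: y = 7cos(6x) + (1/6)sin(6x).


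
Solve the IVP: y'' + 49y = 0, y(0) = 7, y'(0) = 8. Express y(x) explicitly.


Characteristic roots of r² + 49 = 0 are ±7i, so y = C₁cos(7x) + C₂sin(7x).
Apply y(0) = 7: C₁ = 7. Differentiate and apply y'(0) = 8: 7·C₂ = 8, so C₂ = 8/7.
Particular solution: y = 7cos(7x) + (8/7)sin(7x).


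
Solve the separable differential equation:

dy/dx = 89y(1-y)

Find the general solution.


Separate: dy/[y(1-y)] = 89 dx.
Partial fractions: 1/[y(1-y)] = 1/y + 1/(1-y).
Integrate: ln|y/(1-y)| = 89x + C₀.
Solve for y: y = 1/(1 + Ce^(-89x)).


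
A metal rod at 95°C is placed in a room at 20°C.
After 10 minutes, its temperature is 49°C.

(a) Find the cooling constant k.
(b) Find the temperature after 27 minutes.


Newton's law: T(t) = T_a + (T₀ - T_a)e^(-kt).
(a) Use T(10) = 49: (49 - 20)/(95 - 20) = e^(-k·10), so k = -ln(0.387)/10 ≈ 0.0950.
(b) Apply k to t = 27: T(27) = 20 + (75)e^(-2.566) ≈ 25.8°C.


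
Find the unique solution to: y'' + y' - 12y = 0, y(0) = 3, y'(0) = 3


Characteristic roots of r² + r - 12 = 0 are -4, 3.
General solution y = c₁ e^(-4x) + c₂ e^(3x).
Apply y(0) = 3: c₁ + c₂ = 3. Apply y'(0) = 3: -4 c₁ + 3 c₂ = 3.
Solve: c₁ = 6/7, c₂ = 15/7.
Particular solution: y = (6/7)e^(-4x) + (15/7)e^(3x).


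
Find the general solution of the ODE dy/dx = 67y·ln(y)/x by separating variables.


Separate: dy/[y ln(y)] = 67 dx/x.
Substitute u = ln(y): du/u = 67 dx/x.
Integrate: ln|ln(y)| = 67ln|x| + C₀, hence ln(y) = C·x^67.


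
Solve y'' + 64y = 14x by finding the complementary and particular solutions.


Homogeneous: r² + 64 = 0 ⇒ r = ±8i, y_h = C₁cos(8x) + C₂sin(8x).
Polynomial forcing; try y_p = Ax + B. Then y_p'' + 64 y_p = 64(Ax + B) = 14x, so B = 0 and A = 7/32.
General solution: y = C₁cos(8x) + C₂sin(8x) + (7/32)x.


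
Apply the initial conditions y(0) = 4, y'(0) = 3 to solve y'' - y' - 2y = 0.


Characteristic roots of r² - r - 2 = 0 are 2, -1.
General solution y = c₁ e^(2x) + c₂ e^(-x).
Apply y(0) = 4: c₁ + c₂ = 4. Apply y'(0) = 3: 2 c₁ - 1 c₂ = 3.
Solve: c₁ = 7/3, c₂ = 5/3.
Particular solution: y = (7/3)e^(2x) + (5/3)e^(-x).


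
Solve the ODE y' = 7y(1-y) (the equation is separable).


Separate: dy/[y(1-y)] = 7 dx.
Partial fractions: 1/[y(1-y)] = 1/y + 1/(1-y).
Integrate: ln|y/(1-y)| = 7x + C₀.
Solve for y: y = 1/(1 + Ce^(-7x)).


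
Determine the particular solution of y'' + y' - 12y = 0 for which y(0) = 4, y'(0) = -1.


Characteristic roots of r² + r - 12 = 0 are 3, -4.
General solution y = c₁ e^(3x) + c₂ e^(-4x).
Apply y(0) = 4: c₁ + c₂ = 4. Apply y'(0) = -1: 3 c₁ - 4 c₂ = -1.
Solve: c₁ = 15/7, c₂ = 13/7.
Particular solution: y = (15/7)e^(3x) + (13/7)e^(-4x).


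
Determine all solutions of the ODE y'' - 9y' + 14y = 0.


Characteristic equation: r² - 9r + 14 = 0.
Factor: (r - 2)(r - 7) = 0 ⇒ r = 2, 7 (distinct real).
General solution: y = C₁e^(2x) + C₂e^(7x).


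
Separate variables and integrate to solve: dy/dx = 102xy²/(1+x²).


Separate: dy/y² = 102x/(1+x²) dx.
Integrate LHS: ∫ dy/y² = -1/y.
Integrate RHS via u = 1+x²: 51ln(1+x²) + C.
Result: -1/y = 51ln(1+x²) + C.


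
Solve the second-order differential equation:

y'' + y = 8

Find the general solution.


Homogeneous part: r² + 1 = 0 ⇒ r = ±1i, so y_h = C₁cos(x) + C₂sin(x).
Try constant y_p = A; plug in: 1A = 8 ⇒ A = 8.
General solution: y = C₁cos(x) + C₂sin(x) + 8.


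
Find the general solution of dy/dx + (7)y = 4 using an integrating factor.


P(x) = 7, Q(x) = 4; integrating factor μ = e^(7x).
(μ y)' = 4e^(7x) ⇒ μ y = (4/7)e^(7x) + C.
Divide by μ: y = 4/7 + Ce^(-7x).


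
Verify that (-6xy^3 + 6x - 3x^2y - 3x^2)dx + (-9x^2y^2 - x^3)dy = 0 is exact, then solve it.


Check exactness: ∂M/∂y = -18xy^2 - 3x^2 and ∂N/∂x = -18xy^2 - 3x^2; equal, so the equation is exact.
Integrate M with respect to x (treating y as constant): ∫M dx = -3x^2y^3 + 3x^2 - x^3y - x^3 + h(y).
Differentiate w.r.t. y and set equal to N: all terms match, so h'(y) = 0 and h is a constant absorbed into C.
General solution: -3x^2y^3 + 3x^2 - x^3y - x^3 = C.


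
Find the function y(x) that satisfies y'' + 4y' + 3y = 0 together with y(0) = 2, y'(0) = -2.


Characteristic roots of r² + 4r + 3 = 0 are -3, -1.
General solution y = c₁ e^(-3x) + c₂ e^(-x).
Apply y(0) = 2: c₁ + c₂ = 2. Apply y'(0) = -2: -3 c₁ - 1 c₂ = -2.
Solve: c₁ = 0, c₂ = 2.
Particular solution: y = 0e^(-3x) + 2e^(-x).


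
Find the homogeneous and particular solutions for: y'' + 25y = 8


Homogeneous part: r² + 25 = 0 ⇒ r = ±5i, so y_h = C₁cos(5x) + C₂sin(5x).
Try constant y_p = A; plug in: 25A = 8 ⇒ A = 8/25.
General solution: y = C₁cos(5x) + C₂sin(5x) + 8/25.


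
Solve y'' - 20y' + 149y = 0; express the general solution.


Characteristic equation: r² - 20r + 149 = 0.
Discriminant is negative; roots r = 10 ± 7i (complex conjugate pair).
General solution uses e^(α x)(C₁ cos(β x) + C₂ sin(β x)): y = e^(10x)(C₁cos(7x) + C₂sin(7x)).


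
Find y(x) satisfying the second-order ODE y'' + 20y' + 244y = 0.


Characteristic equation: r² + 20r + 244 = 0.
Discriminant is negative; roots r = -10 ± 12i (complex conjugate pair).
General solution uses e^(α x)(C₁ cos(β x) + C₂ sin(β x)): y = e^(-10x)(C₁cos(12x) + C₂sin(12x)).


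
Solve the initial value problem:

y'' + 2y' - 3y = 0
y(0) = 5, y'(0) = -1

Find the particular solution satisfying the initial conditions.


Characteristic roots of r² + 2r - 3 = 0 are -3, 1.
General solution y = c₁ e^(-3x) + c₂ e^(x).
Apply y(0) = 5: c₁ + c₂ = 5. Apply y'(0) = -1: -3 c₁ + 1 c₂ = -1.
Solve: c₁ = 3/2, c₂ = 7/2.
Particular solution: y = (3/2)e^(-3x) + (7/2)e^(x).


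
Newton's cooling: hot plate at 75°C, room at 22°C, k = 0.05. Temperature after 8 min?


Newton's law: dT/dt = -k(T - T_a) has solution T(t) = T_a + (T₀ - T_a)e^(-kt).
Plug in T_a = 22, T₀ = 75, k = 0.05, t = 8: T(8) = 22 + (53)e^(-0.40) ≈ 57.5°C.


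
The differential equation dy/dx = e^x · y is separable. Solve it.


Separate variables: dy/y = e^x dx.
Integrate: ln|y| = e^x + C₀.
Exponentiate: y = Ce^(e^x).


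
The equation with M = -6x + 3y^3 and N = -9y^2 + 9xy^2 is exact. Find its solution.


Check exactness: ∂M/∂y = 9y^2 and ∂N/∂x = 9y^2; equal, so the equation is exact.
Integrate M with respect to x (treating y as constant): ∫M dx = -3x^2 + 3xy^3 + h(y).
Differentiate w.r.t. y and set equal to N: the x-dependent terms already match, leaving h'(y) = -9y^2. Integrate: h(y) = -3y^3.
So F(x,y) = -3x^2 - 3y^3 + 3xy^3.
General solution: -3x^2 - 3y^3 + 3xy^3 = C.


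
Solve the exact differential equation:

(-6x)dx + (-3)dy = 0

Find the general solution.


Check exactness: ∂M/∂y = 0 and ∂N/∂x = 0; equal, so the equation is exact.
Integrate M with respect to x (treating y as constant): ∫M dx = -3x^2 + h(y).
Differentiate w.r.t. y and set equal to N: the x-dependent terms already match, leaving h'(y) = -3. Integrate: h(y) = -3y.
So F(x,y) = -3y - 3x^2.
General solution: -3y - 3x^2 = C.


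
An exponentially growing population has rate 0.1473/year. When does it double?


Exponential growth: P(t) = P₀ e^(0.1473t). Set P(t)/P₀ = 2: e^(0.1473t) = 2.
Solve: t = ln(2)/0.1473 ≈ 4.71 years.


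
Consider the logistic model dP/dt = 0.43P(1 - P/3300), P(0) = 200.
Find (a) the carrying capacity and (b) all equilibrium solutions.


Logistic ODE dP/dt = 0.43P(1 - P/3300) has equilibria where dP/dt = 0, i.e. P = 0 or P = 3300.
The coefficient (1 - P/K) = 0 when P = K, identifying K = 3300 as the carrying capacity.
(a) K = 3300; (b) equilibria P = 0 and P = 3300.


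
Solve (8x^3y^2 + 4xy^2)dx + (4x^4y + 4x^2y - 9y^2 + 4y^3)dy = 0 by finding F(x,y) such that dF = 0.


Check exactness: ∂M/∂y = 16x^3y + 8xy and ∂N/∂x = 16x^3y + 8xy; equal, so the equation is exact.
Integrate M with respect to x (treating y as constant): ∫M dx = 2x^4y^2 + 2x^2y^2 + h(y).
Differentiate w.r.t. y and set equal to N: the x-dependent terms already match, leaving h'(y) = -9y^2 + 4y^3. Integrate: h(y) = -3y^3 + y^4.
So F(x,y) = 2x^4y^2 + 2x^2y^2 - 3y^3 + y^4.
General solution: 2x^4y^2 + 2x^2y^2 - 3y^3 + y^4 = C.


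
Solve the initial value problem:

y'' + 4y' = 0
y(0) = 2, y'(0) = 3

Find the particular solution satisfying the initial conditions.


Characteristic roots of r² + 4r = 0 are 0, -4.
General solution y = c₁ + c₂ e^(-4x).
Apply y(0) = 2: c₁ + c₂ = 2. Apply y'(0) = 3: 0 c₁ - 4 c₂ = 3.
Solve: c₁ = 11/4, c₂ = -3/4.
Particular solution: y = 11/4 - (3/4)e^(-4x).


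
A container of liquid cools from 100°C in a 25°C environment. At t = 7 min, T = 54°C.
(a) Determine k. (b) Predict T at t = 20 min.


Newton's law: T(t) = T_a + (T₀ - T_a)e^(-kt).
(a) Use T(7) = 54: (54 - 25)/(100 - 25) = e^(-k·7), so k = -ln(0.387)/7 ≈ 0.1357.
(b) Apply k to t = 20: T(20) = 25 + (75)e^(-2.715) ≈ 30.0°C.


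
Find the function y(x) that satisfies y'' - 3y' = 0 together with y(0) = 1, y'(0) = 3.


Characteristic roots of r² - 3r = 0 are 0, 3.
General solution y = c₁ + c₂ e^(3x).
Apply y(0) = 1: c₁ + c₂ = 1. Apply y'(0) = 3: 0 c₁ + 3 c₂ = 3.
Solve: c₁ = 0, c₂ = 1.
Particular solution: y = 0 + e^(3x).


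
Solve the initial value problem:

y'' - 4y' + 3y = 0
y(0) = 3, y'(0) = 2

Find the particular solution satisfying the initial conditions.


Characteristic roots of r² - 4r + 3 = 0 are 3, 1.
General solution y = c₁ e^(3x) + c₂ e^(x).
Apply y(0) = 3: c₁ + c₂ = 3. Apply y'(0) = 2: 3 c₁ + 1 c₂ = 2.
Solve: c₁ = -1/2, c₂ = 7/2.
Particular solution: y = -(1/2)e^(3x) + (7/2)e^(x).


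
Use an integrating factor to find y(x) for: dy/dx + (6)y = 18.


P(x) = 6, Q(x) = 18; integrating factor μ = e^(6x).
(μ y)' = 18e^(6x) ⇒ μ y = 3e^(6x) + C.
Divide by μ: y = 3 + Ce^(-6x).


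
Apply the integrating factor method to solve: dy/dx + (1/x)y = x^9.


P(x) = 1/x ⇒ μ = x^1.
(x^1 y)' = x^1·x^9 = x^10.
Integrate: x^1 y = x^11/(11) + C.
Solve for y: y = (1/11)x^10 + C/x^1.


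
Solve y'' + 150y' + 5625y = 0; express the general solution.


Characteristic equation: r² + 150r + 5625 = 0, i.e. (r + 75)² = 0.
Repeated root r = -75; include an x factor for the second linearly independent solution.
General solution: y = (C₁ + C₂x)e^(-75x).


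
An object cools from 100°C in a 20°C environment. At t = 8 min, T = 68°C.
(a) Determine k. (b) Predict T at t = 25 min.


Newton's law: T(t) = T_a + (T₀ - T_a)e^(-kt).
(a) Use T(8) = 68: (68 - 20)/(100 - 20) = e^(-k·8), so k = -ln(0.600)/8 ≈ 0.0639.
(b) Apply k to t = 25: T(25) = 20 + (80)e^(-1.596) ≈ 36.2°C.


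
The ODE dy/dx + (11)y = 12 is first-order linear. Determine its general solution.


P(x) = 11, Q(x) = 12; integrating factor μ = e^(11x).
(μ y)' = 12e^(11x) ⇒ μ y = (12/11)e^(11x) + C.
Divide by μ: y = 12/11 + Ce^(-11x).


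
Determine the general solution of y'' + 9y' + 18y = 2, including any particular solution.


Characteristic roots of r² + 9r + 18 = 0 are -3, -6.
y_h = C₁e^(-3x) + C₂e^(-6x).
Constant forcing; try y_p = A. Then 18A = 2 ⇒ A = 1/9.
General solution: y = C₁e^(-3x) + C₂e^(-6x) + 1/9.


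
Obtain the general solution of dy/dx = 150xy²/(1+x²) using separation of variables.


Separate: dy/y² = 150x/(1+x²) dx.
Integrate LHS: ∫ dy/y² = -1/y.
Integrate RHS via u = 1+x²: 75ln(1+x²) + C.
Result: -1/y = 75ln(1+x²) + C.


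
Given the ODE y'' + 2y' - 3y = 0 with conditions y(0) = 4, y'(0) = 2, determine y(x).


Characteristic roots of r² + 2r - 3 = 0 are -3, 1.
General solution y = c₁ e^(-3x) + c₂ e^(x).
Apply y(0) = 4: c₁ + c₂ = 4. Apply y'(0) = 2: -3 c₁ + 1 c₂ = 2.
Solve: c₁ = 1/2, c₂ = 7/2.
Particular solution: y = (1/2)e^(-3x) + (7/2)e^(x).


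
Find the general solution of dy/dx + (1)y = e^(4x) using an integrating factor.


P(x) = 1 ⇒ μ = e^(x).
(μ y)' = e^(5x) ⇒ μ y = e^(5x)/5 + C.
Divide by μ: y = (1/5)e^(4x) + Ce^(-x).


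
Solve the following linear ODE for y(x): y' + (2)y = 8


P(x) = 2, Q(x) = 8; integrating factor μ = e^(2x).
(μ y)' = 8e^(2x) ⇒ μ y = 4e^(2x) + C.
Divide by μ: y = 4 + Ce^(-2x).


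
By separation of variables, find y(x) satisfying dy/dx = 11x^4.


Integrate both sides with respect to x: y = ∫ 11x^4 dx = (11/5)x^5 + C.


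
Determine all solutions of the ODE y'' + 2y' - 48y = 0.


Characteristic equation: r² + 2r - 48 = 0.
Factor: (r - 6)(r + 8) = 0 ⇒ r = 6, -8 (distinct real).
General solution: y = C₁e^(6x) + C₂e^(-8x).


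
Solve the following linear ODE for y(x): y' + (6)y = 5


P(x) = 6, Q(x) = 5; integrating factor μ = e^(6x).
(μ y)' = 5e^(6x) ⇒ μ y = (5/6)e^(6x) + C.
Divide by μ: y = 5/6 + Ce^(-6x).


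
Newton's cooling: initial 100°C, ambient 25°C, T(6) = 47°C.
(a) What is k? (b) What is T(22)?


Newton's law: T(t) = T_a + (T₀ - T_a)e^(-kt).
(a) Use T(6) = 47: (47 - 25)/(100 - 25) = e^(-k·6), so k = -ln(0.293)/6 ≈ 0.2044.
(b) Apply k to t = 22: T(22) = 25 + (75)e^(-4.497) ≈ 25.8°C.


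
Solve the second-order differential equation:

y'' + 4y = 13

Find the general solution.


Homogeneous part: r² + 4 = 0 ⇒ r = ±2i, so y_h = C₁cos(2x) + C₂sin(2x).
Try constant y_p = A; plug in: 4A = 13 ⇒ A = 13/4.
General solution: y = C₁cos(2x) + C₂sin(2x) + 13/4.


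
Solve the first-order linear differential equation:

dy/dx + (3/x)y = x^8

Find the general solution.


P(x) = 3/x ⇒ μ = x^3.
(x^3 y)' = x^3·x^8 = x^11.
Integrate: x^3 y = x^12/(12) + C.
Solve for y: y = (1/12)x^9 + C/x^3.


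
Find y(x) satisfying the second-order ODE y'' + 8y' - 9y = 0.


Characteristic equation: r² + 8r - 9 = 0.
Factor: (r - 1)(r + 9) = 0 ⇒ r = 1, -9 (distinct real).
General solution: y = C₁e^(x) + C₂e^(-9x).


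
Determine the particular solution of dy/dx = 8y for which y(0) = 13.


General solution of y' = 8y is y = Ce^(8x).
Apply y(0) = 13: C = 13.
Particular solution: y = 13e^(8x).


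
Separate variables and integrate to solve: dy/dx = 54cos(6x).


g(y) = 1, so integrate directly: y = ∫ 54cos(6x) dx = 9sin(6x) + C.


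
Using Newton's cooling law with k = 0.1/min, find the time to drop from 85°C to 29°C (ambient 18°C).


From T(t) = T_a + (T₀ - T_a)e^(-kt), set T(t) = 29:
(29 - 18) / (85 - 18) = e^(-0.1t), so t = -ln(0.164)/0.1 ≈ 18.1 minutes.


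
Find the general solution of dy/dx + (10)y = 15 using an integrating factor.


P(x) = 10, Q(x) = 15; integrating factor μ = e^(10x).
(μ y)' = 15e^(10x) ⇒ μ y = (3/2)e^(10x) + C.
Divide by μ: y = 3/2 + Ce^(-10x).


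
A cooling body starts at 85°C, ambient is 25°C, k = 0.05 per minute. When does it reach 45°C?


From T(t) = T_a + (T₀ - T_a)e^(-kt), set T(t) = 45:
(45 - 25) / (85 - 25) = e^(-0.05t), so t = -ln(0.333)/0.05 ≈ 22.0 minutes.


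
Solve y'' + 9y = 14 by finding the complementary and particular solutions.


Homogeneous part: r² + 9 = 0 ⇒ r = ±3i, so y_h = C₁cos(3x) + C₂sin(3x).
Try constant y_p = A; plug in: 9A = 14 ⇒ A = 14/9.
General solution: y = C₁cos(3x) + C₂sin(3x) + 14/9.


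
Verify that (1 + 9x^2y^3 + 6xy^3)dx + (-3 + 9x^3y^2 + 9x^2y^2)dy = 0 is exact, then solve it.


Check exactness: ∂M/∂y = 27x^2y^2 + 18xy^2 and ∂N/∂x = 27x^2y^2 + 18xy^2; equal, so the equation is exact.
Integrate M with respect to x (treating y as constant): ∫M dx = x + 3x^3y^3 + 3x^2y^3 + h(y).
Differentiate w.r.t. y and set equal to N: the x-dependent terms already match, leaving h'(y) = -3. Integrate: h(y) = -3y.
So F(x,y) = -3y + x + 3x^3y^3 + 3x^2y^3.
General solution: -3y + x + 3x^3y^3 + 3x^2y^3 = C.


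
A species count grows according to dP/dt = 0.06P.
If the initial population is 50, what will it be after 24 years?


The ODE dP/dt = 0.06P has solution P(t) = P(0)e^(0.06t).
Substitute P(0) = 50 and t = 24: P(24) = 50 e^(1.44) ≈ 211.


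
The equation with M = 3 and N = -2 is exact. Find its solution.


Check exactness: ∂M/∂y = 0 and ∂N/∂x = 0; equal, so the equation is exact.
Integrate M with respect to x (treating y as constant): ∫M dx = 3x + h(y).
Differentiate w.r.t. y and set equal to N: the x-dependent terms already match, leaving h'(y) = -2. Integrate: h(y) = -2y.
So F(x,y) = 3x - 2y.
General solution: 3x - 2y = C.


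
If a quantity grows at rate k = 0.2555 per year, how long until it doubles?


Exponential growth: P(t) = P₀ e^(0.2555t). Set P(t)/P₀ = 2: e^(0.2555t) = 2.
Solve: t = ln(2)/0.2555 ≈ 2.71 years.


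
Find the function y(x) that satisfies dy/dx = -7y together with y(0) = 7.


General solution of y' = -7y is y = Ce^(-7x).
Apply y(0) = 7: C = 7.
Particular solution: y = 7e^(-7x).


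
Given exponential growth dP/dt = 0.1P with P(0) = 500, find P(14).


The ODE dP/dt = 0.1P has solution P(t) = P(0)e^(0.1t).
Substitute P(0) = 500 and t = 14: P(14) = 500 e^(1.40) ≈ 2028.


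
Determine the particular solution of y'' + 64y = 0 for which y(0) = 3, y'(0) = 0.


Characteristic roots of r² + 64 = 0 are ±8i, so y = C₁cos(8x) + C₂sin(8x).
Apply y(0) = 3: C₁ = 3. Differentiate and apply y'(0) = 0: 8·C₂ = 0, so C₂ = 0.
Particular solution: y = 3cos(8x).


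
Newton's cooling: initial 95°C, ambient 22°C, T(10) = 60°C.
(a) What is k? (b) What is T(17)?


Newton's law: T(t) = T_a + (T₀ - T_a)e^(-kt).
(a) Use T(10) = 60: (60 - 22)/(95 - 22) = e^(-k·10), so k = -ln(0.521)/10 ≈ 0.0653.
(b) Apply k to t = 17: T(17) = 22 + (73)e^(-1.110) ≈ 46.1°C.


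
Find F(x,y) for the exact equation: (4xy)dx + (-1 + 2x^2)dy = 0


Check exactness: ∂M/∂y = 4x and ∂N/∂x = 4x; equal, so the equation is exact.
Integrate M with respect to x (treating y as constant): ∫M dx = 2x^2y + h(y).
Differentiate w.r.t. y and set equal to N: the x-dependent terms already match, leaving h'(y) = -1. Integrate: h(y) = -y.
So F(x,y) = -y + 2x^2y.
General solution: -y + 2x^2y = C.


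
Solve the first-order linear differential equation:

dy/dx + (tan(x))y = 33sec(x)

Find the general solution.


P(x) = tan(x) ⇒ μ = e^(∫tan(x)dx) = sec(x).
(sec(x) y)' = 33sec²(x) ⇒ sec(x) y = 33tan(x) + C.
Multiply by cos(x): y = 33sin(x) + C·cos(x).


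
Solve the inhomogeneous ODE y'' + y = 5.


Homogeneous part: r² + 1 = 0 ⇒ r = ±1i, so y_h = C₁cos(x) + C₂sin(x).
Try constant y_p = A; plug in: 1A = 5 ⇒ A = 5.
General solution: y = C₁cos(x) + C₂sin(x) + 5.


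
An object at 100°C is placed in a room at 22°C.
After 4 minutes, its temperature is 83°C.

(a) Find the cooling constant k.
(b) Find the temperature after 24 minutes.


Newton's law: T(t) = T_a + (T₀ - T_a)e^(-kt).
(a) Use T(4) = 83: (83 - 22)/(100 - 22) = e^(-k·4), so k = -ln(0.782)/4 ≈ 0.0615.
(b) Apply k to t = 24: T(24) = 22 + (78)e^(-1.475) ≈ 39.8°C.


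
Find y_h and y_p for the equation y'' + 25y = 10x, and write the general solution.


Homogeneous: r² + 25 = 0 ⇒ r = ±5i, y_h = C₁cos(5x) + C₂sin(5x).
Polynomial forcing; try y_p = Ax + B. Then y_p'' + 25 y_p = 25(Ax + B) = 10x, so B = 0 and A = 2/5.
General solution: y = C₁cos(5x) + C₂sin(5x) + (2/5)x.


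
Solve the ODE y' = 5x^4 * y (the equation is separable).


Separate variables: dy/y = 5x^4 dx.
Integrate: ln|y| = x^5 + C₀.
Exponentiate: y = Ce^(x^5).


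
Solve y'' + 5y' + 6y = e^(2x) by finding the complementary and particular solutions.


Characteristic roots of r² + 5r + 6 = 0 are -3, -2.
y_h = C₁e^(-3x) + C₂e^(-2x).
Forcing exponent 2 is not a characteristic root; try y_p = Ae^(2x).
Substitute: A·(4 + (5)·2 + (6)) = A·20 = 1, so A = 1/20.
General solution: y = C₁e^(-3x) + C₂e^(-2x) + (1/20)e^(2x).


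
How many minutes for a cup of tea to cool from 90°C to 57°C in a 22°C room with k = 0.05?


From T(t) = T_a + (T₀ - T_a)e^(-kt), set T(t) = 57:
(57 - 22) / (90 - 22) = e^(-0.05t), so t = -ln(0.515)/0.05 ≈ 13.3 minutes.


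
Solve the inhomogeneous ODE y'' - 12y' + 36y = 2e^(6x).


Characteristic polynomial (r - 6)² = 0; repeated root r = 6.
y_h = (C₁ + C₂x)e^(6x). Forcing matches the repeated root (resonance), so try y_p = Ax² e^(6x).
Substitute and solve for A: 2A = 2, so A = 1.
General solution: y = (C₁ + C₂x + x²)e^(6x).


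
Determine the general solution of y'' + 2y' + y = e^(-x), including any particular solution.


Characteristic polynomial (r + 1)² = 0; repeated root r = -1.
y_h = (C₁ + C₂x)e^(-x). Forcing matches the repeated root (resonance), so try y_p = Ax² e^(-x).
Substitute and solve for A: 2A = 1, so A = 1/2.
General solution: y = (C₁ + C₂x + (1/2)x²)e^(-x).


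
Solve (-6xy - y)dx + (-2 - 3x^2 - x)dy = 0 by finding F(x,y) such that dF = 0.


Check exactness: ∂M/∂y = -6x - 1 and ∂N/∂x = -6x - 1; equal, so the equation is exact.
Integrate M with respect to x (treating y as constant): ∫M dx = -3x^2y - xy + h(y).
Differentiate w.r.t. y and set equal to N: the x-dependent terms already match, leaving h'(y) = -2. Integrate: h(y) = -2y.
So F(x,y) = -2y - 3x^2y - xy.
General solution: -2y - 3x^2y - xy = C.


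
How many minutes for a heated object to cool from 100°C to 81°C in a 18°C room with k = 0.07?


From T(t) = T_a + (T₀ - T_a)e^(-kt), set T(t) = 81:
(81 - 18) / (100 - 18) = e^(-0.07t), so t = -ln(0.768)/0.07 ≈ 3.8 minutes.


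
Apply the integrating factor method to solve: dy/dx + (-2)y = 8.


P(x) = -2 ⇒ μ = e^(-2x).
(μ y)' = 8e^(-2x) ⇒ μ y = -4e^(-2x) + C.
Divide by μ: y = -4 + Ce^(2x).


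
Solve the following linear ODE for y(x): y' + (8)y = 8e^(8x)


P(x) = 8 ⇒ μ = e^(8x).
(μ y)' = 8e^(16x) ⇒ μ y = (8/16)e^(16x) + C.
Divide by μ: y = (1/2)e^(8x) + Ce^(-8x).


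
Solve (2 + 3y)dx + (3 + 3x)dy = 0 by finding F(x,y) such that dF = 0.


Check exactness: ∂M/∂y = 3 and ∂N/∂x = 3; equal, so the equation is exact.
Integrate M with respect to x (treating y as constant): ∫M dx = 2x + 3xy + h(y).
Differentiate w.r.t. y and set equal to N: the x-dependent terms already match, leaving h'(y) = 3. Integrate: h(y) = 3y.
So F(x,y) = 2x + 3y + 3xy.
General solution: 2x + 3y + 3xy = C.


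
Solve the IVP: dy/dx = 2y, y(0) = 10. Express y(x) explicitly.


General solution of y' = 2y is y = Ce^(2x).
Apply y(0) = 10: C = 10.
Particular solution: y = 10e^(2x).


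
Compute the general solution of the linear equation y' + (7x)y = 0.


P(x) = 7x ⇒ μ = e^((7/2)x²).
Q(x) = 0 so μ y is constant: y = Ce^(-(7/2)x²).


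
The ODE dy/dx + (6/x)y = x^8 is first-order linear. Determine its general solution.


P(x) = 6/x ⇒ μ = x^6.
(x^6 y)' = x^14 ⇒ x^6 y = x^15/(15) + C.
Solve for y: y = (1/15)x^9 + C/x^6.


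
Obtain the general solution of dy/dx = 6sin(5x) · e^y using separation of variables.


Separate: e^(-y) dy = 6sin(5x) dx.
Integrate: -e^(-y) = -(6/5)cos(5x) + C₀.
Rearrange: e^(-y) = (6/5)cos(5x) + C.


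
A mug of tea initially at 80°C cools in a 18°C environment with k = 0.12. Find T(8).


Newton's law: dT/dt = -k(T - T_a) has solution T(t) = T_a + (T₀ - T_a)e^(-kt).
Plug in T_a = 18, T₀ = 80, k = 0.12, t = 8: T(8) = 18 + (62)e^(-0.96) ≈ 41.7°C.
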